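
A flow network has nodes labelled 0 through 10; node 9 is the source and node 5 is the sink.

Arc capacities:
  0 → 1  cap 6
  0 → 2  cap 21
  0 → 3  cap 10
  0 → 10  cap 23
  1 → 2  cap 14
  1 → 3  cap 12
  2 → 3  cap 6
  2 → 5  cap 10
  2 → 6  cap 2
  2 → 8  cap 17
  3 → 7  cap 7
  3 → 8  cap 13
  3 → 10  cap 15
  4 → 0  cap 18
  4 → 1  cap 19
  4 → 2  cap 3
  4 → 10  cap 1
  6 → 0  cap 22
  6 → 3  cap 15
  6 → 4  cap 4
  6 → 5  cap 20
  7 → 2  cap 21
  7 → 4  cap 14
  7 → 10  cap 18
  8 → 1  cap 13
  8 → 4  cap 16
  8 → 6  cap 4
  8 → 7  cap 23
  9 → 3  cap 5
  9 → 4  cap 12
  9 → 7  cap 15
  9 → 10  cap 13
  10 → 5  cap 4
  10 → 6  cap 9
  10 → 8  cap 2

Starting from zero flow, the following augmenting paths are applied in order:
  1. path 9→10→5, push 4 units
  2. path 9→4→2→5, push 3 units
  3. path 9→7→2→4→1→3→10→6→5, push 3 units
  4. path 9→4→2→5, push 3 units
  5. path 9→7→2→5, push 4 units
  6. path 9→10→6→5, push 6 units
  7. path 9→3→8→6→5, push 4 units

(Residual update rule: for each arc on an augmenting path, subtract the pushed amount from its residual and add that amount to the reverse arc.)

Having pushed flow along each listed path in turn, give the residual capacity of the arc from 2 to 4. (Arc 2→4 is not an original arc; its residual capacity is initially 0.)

Residual capacity of (2,4): 3

after path 1 (9→10→5, push 4): res(2,4)=0
after path 2 (9→4→2→5, push 3): res(2,4)=3
after path 3 (9→7→2→4→1→3→10→6→5, push 3): res(2,4)=0
after path 4 (9→4→2→5, push 3): res(2,4)=3
after path 5 (9→7→2→5, push 4): res(2,4)=3
after path 6 (9→10→6→5, push 6): res(2,4)=3
after path 7 (9→3→8→6→5, push 4): res(2,4)=3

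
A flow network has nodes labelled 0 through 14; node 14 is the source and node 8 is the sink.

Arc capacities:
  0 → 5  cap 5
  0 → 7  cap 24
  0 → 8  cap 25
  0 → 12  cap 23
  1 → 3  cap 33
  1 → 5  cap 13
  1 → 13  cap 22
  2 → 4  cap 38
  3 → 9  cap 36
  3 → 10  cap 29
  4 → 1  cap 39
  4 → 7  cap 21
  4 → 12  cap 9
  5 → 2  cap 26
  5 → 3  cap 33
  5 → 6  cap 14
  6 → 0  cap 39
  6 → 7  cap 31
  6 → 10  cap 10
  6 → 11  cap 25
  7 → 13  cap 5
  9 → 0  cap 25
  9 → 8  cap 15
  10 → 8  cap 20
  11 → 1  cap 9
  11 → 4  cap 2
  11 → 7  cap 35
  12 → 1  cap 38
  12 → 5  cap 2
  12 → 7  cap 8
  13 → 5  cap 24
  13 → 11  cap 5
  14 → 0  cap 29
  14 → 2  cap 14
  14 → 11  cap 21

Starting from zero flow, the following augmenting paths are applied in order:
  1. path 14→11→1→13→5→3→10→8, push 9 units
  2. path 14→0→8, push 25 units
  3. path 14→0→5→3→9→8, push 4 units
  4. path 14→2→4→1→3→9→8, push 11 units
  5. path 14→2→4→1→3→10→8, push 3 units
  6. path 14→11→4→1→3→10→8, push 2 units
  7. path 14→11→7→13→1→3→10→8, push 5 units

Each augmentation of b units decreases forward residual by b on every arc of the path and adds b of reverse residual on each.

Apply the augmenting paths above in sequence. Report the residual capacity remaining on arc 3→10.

after path 1 (14→11→1→13→5→3→10→8, push 9): res(3,10)=20
after path 2 (14→0→8, push 25): res(3,10)=20
after path 3 (14→0→5→3→9→8, push 4): res(3,10)=20
after path 4 (14→2→4→1→3→9→8, push 11): res(3,10)=20
after path 5 (14→2→4→1→3→10→8, push 3): res(3,10)=17
after path 6 (14→11→4→1→3→10→8, push 2): res(3,10)=15
after path 7 (14→11→7→13→1→3→10→8, push 5): res(3,10)=10

Residual capacity of (3,10): 10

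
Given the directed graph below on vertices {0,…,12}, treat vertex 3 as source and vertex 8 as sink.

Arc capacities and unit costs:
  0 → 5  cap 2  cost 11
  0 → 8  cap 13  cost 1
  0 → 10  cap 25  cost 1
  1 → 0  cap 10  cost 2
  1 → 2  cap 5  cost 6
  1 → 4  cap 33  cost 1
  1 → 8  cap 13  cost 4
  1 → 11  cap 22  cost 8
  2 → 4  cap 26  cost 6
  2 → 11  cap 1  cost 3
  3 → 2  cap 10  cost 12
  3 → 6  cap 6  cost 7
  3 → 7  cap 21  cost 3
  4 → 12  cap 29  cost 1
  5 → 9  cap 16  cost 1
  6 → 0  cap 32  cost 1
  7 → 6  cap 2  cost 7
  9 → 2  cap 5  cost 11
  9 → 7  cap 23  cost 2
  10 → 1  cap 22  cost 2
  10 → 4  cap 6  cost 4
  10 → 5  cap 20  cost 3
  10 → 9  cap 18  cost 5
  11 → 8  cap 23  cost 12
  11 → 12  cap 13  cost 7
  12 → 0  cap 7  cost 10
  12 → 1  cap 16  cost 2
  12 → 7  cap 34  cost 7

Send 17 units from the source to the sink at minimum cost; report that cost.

shortest-cost path #1: 3→6→0→8 push 6 @ unit cost 9 (adds 54)
shortest-cost path #2: 3→7→6→0→8 push 2 @ unit cost 12 (adds 24)
shortest-cost path #3: 3→2→4→12→1→0→8 push 5 @ unit cost 24 (adds 120)
shortest-cost path #4: 3→2→4→12→1→8 push 4 @ unit cost 25 (adds 100)
total cost = 298

Minimum cost for 17 units: 298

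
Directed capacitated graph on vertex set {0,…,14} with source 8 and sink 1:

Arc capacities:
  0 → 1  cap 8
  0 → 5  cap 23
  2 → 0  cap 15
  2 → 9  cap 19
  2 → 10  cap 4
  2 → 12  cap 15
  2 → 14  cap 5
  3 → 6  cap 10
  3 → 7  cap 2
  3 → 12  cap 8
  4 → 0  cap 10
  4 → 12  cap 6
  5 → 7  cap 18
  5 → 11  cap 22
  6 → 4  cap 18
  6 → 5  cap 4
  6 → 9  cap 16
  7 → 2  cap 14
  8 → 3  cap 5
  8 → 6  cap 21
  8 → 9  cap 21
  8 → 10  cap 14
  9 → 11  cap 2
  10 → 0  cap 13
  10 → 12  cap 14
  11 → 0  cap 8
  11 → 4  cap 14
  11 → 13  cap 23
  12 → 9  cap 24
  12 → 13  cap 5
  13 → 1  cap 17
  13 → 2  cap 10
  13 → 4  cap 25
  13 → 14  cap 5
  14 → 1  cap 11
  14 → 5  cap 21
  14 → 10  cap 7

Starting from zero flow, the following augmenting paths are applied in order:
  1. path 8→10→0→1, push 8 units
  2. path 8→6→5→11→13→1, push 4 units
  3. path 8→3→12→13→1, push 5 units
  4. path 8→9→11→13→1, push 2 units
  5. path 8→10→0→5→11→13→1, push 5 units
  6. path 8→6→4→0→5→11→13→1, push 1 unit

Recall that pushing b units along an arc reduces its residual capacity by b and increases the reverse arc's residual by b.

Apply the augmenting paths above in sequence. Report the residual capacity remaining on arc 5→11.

after path 1 (8→10→0→1, push 8): res(5,11)=22
after path 2 (8→6→5→11→13→1, push 4): res(5,11)=18
after path 3 (8→3→12→13→1, push 5): res(5,11)=18
after path 4 (8→9→11→13→1, push 2): res(5,11)=18
after path 5 (8→10→0→5→11→13→1, push 5): res(5,11)=13
after path 6 (8→6→4→0→5→11→13→1, push 1): res(5,11)=12

Residual capacity of (5,11): 12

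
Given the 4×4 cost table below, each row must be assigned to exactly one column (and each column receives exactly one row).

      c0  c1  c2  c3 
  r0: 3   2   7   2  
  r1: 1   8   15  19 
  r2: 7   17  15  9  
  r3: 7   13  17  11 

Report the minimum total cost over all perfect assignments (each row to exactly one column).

one of 2 optimal assignments: row0→col1 (cost 2), row1→col0 (cost 1), row2→col2 (cost 15), row3→col3 (cost 11)
total = 2 + 1 + 15 + 11 = 29

Minimum assignment cost: 29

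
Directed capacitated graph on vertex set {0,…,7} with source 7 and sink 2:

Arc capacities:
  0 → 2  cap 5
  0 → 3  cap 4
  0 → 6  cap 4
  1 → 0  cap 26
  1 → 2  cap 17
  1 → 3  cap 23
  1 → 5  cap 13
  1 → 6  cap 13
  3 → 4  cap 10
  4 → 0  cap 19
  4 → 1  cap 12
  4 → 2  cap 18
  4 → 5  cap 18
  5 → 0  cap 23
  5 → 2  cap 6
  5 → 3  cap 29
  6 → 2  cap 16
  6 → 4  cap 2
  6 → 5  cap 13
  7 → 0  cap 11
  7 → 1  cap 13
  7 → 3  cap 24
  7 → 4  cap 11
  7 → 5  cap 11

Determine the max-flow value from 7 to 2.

augment #1: 7→0→2 bottleneck 5, total now 5
augment #2: 7→1→2 bottleneck 13, total now 18
augment #3: 7→4→2 bottleneck 11, total now 29
augment #4: 7→5→2 bottleneck 6, total now 35
augment #5: 7→0→6→2 bottleneck 4, total now 39
augment #6: 7→3→4→2 bottleneck 7, total now 46
augment #7: 7→3→4→1→2 bottleneck 3, total now 49

Maximum flow value: 49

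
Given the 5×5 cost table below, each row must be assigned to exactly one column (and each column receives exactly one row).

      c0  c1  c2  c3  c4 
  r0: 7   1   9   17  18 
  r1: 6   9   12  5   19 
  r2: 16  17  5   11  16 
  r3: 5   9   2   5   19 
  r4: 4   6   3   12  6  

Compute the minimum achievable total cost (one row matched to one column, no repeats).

optimal assignment: row0→col1 (cost 1), row1→col3 (cost 5), row2→col2 (cost 5), row3→col0 (cost 5), row4→col4 (cost 6)
total = 1 + 5 + 5 + 5 + 6 = 22

Minimum assignment cost: 22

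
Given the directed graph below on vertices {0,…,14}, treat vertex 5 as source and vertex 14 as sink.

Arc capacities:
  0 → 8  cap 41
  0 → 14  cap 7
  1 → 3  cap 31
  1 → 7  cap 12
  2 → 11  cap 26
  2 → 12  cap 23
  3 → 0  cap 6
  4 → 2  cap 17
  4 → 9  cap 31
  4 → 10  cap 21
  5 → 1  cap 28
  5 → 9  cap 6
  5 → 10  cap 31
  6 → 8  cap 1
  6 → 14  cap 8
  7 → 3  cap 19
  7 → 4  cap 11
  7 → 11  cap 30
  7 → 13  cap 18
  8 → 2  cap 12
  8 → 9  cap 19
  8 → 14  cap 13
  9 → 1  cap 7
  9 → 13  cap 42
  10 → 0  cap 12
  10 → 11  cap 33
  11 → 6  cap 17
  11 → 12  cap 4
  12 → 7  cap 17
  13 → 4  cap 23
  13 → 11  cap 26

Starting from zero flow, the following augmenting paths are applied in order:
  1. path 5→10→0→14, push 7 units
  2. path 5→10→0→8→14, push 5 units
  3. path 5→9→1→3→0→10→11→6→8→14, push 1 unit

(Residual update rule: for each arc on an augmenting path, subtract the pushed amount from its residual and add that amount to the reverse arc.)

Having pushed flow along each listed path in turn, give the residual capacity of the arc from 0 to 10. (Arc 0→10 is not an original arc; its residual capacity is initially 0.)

after path 1 (5→10→0→14, push 7): res(0,10)=7
after path 2 (5→10→0→8→14, push 5): res(0,10)=12
after path 3 (5→9→1→3→0→10→11→6→8→14, push 1): res(0,10)=11

Residual capacity of (0,10): 11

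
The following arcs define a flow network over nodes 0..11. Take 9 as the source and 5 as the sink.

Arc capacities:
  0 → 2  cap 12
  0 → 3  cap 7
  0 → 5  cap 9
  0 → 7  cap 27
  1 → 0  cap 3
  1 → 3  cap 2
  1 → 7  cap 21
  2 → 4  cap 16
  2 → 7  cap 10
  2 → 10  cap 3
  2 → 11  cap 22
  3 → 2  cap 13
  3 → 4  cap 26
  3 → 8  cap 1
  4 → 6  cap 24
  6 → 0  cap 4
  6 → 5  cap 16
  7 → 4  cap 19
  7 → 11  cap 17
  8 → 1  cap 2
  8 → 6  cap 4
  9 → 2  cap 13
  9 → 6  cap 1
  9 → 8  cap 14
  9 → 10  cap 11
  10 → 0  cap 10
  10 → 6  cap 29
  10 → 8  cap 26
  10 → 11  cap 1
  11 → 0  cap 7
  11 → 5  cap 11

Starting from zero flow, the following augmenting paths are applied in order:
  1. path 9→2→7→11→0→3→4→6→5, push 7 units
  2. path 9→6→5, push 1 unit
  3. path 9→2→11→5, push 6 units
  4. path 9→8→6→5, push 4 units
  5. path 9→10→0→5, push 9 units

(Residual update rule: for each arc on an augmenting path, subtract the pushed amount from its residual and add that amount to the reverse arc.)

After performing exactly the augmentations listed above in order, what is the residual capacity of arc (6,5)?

Residual capacity of (6,5): 4

after path 1 (9→2→7→11→0→3→4→6→5, push 7): res(6,5)=9
after path 2 (9→6→5, push 1): res(6,5)=8
after path 3 (9→2→11→5, push 6): res(6,5)=8
after path 4 (9→8→6→5, push 4): res(6,5)=4
after path 5 (9→10→0→5, push 9): res(6,5)=4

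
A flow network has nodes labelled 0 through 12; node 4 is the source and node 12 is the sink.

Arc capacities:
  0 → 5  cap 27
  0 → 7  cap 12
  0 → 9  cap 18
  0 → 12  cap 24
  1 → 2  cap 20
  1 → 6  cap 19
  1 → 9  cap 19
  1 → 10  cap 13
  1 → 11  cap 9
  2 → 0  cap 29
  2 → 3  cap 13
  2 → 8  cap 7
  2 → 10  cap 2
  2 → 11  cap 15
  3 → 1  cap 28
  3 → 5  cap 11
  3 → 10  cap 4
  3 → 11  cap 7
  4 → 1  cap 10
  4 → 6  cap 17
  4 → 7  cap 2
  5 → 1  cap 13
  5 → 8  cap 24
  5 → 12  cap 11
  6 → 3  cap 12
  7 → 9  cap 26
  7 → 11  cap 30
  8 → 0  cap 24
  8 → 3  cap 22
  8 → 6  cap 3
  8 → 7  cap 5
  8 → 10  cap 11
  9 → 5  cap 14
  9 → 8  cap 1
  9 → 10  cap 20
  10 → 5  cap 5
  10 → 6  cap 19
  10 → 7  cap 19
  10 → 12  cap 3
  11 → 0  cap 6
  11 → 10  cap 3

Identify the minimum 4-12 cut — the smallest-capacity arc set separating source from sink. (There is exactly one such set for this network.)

augment #1: 4→1→10→12 push 3
augment #2: 4→1→2→0→12 push 7
augment #3: 4→6→3→5→12 push 11
augment #4: 4→7→11→0→12 push 2
augment #5: 4→6→3→11→0→12 push 1
max flow = 24; residual-reachable set from 4 gives S-side
cut edges (S→T): {(4,1), (4,7), (6,3)} total cap 24

Min-cut arcs: {(4,1), (4,7), (6,3)} (total capacity 24)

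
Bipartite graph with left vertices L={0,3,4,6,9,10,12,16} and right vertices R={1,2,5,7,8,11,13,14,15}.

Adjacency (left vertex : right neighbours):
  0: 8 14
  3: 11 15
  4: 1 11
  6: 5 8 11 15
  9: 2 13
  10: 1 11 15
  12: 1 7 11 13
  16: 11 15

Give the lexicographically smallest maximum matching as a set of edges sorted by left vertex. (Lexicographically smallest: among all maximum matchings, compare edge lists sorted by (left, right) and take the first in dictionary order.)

|M| = 7 (so the lex-smallest maximum matching has 7 edges)
process left vertices in ascending order; for each, take the smallest-labelled available neighbour that still permits 7 edges overall, or leave it unmatched if none does
lex-smallest matching: {0-8, 3-11, 4-1, 6-5, 9-2, 10-15, 12-7}

Lex-smallest maximum matching: {(0,8), (3,11), (4,1), (6,5), (9,2), (10,15), (12,7)}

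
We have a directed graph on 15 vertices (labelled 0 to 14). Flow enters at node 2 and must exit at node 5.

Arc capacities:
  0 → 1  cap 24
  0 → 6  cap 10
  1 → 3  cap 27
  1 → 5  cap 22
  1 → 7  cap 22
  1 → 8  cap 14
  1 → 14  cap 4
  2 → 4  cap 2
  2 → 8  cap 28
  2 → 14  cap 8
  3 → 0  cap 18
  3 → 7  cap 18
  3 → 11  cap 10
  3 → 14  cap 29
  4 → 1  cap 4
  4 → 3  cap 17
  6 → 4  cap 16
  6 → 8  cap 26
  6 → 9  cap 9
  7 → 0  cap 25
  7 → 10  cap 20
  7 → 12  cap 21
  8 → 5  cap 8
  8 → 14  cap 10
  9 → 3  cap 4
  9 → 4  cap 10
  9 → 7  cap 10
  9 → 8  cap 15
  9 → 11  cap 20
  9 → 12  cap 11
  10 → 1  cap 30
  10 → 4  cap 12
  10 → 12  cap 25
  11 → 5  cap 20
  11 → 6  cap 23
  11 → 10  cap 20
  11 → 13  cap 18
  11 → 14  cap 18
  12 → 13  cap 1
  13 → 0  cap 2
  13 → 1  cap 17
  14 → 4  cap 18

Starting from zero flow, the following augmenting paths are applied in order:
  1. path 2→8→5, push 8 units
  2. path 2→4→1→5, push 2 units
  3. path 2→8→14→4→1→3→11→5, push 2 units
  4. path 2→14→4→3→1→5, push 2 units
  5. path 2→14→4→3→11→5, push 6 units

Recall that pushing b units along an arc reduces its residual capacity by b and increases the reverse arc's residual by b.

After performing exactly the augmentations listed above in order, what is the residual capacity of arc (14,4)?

after path 1 (2→8→5, push 8): res(14,4)=18
after path 2 (2→4→1→5, push 2): res(14,4)=18
after path 3 (2→8→14→4→1→3→11→5, push 2): res(14,4)=16
after path 4 (2→14→4→3→1→5, push 2): res(14,4)=14
after path 5 (2→14→4→3→11→5, push 6): res(14,4)=8

Residual capacity of (14,4): 8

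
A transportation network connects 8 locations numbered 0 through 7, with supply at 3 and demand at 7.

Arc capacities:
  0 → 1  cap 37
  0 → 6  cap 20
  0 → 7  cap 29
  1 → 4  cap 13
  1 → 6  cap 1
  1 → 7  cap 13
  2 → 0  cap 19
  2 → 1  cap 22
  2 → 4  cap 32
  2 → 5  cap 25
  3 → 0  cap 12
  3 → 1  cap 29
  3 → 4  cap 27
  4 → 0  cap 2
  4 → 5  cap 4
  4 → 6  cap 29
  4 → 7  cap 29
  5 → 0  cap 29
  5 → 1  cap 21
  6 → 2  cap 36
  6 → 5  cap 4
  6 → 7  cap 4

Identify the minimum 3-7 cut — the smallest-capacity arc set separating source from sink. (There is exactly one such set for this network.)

augment #1: 3→0→7 push 12
augment #2: 3→1→7 push 13
augment #3: 3→4→7 push 27
augment #4: 3→1→4→7 push 2
augment #5: 3→1→6→7 push 1
augment #6: 3→1→4→0→7 push 2
augment #7: 3→1→4→6→7 push 3
augment #8: 3→1→4→5→0→7 push 4
augment #9: 3→1→4→6→2→0→7 push 2
max flow = 66; residual-reachable set from 3 gives S-side
cut edges (S→T): {(1,4), (1,6), (1,7), (3,0), (3,4)} total cap 66

Min-cut arcs: {(1,4), (1,6), (1,7), (3,0), (3,4)} (total capacity 66)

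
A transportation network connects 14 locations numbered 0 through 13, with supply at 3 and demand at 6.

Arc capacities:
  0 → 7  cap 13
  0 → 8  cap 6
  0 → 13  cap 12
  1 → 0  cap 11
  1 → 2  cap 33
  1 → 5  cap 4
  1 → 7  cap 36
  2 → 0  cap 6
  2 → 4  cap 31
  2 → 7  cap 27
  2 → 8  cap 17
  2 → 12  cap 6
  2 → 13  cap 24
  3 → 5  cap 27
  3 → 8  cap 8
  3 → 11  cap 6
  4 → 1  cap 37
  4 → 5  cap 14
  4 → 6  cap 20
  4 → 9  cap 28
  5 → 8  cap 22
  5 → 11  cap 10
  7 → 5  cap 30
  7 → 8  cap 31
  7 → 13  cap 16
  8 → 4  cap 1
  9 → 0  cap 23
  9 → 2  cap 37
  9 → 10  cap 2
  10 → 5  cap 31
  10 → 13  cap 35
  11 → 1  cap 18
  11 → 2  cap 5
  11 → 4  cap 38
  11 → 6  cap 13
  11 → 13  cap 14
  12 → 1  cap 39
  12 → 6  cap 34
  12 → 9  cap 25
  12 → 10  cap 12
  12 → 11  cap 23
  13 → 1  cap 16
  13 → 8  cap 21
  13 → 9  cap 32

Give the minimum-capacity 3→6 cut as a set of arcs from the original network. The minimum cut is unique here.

Min-cut arcs: {(3,11), (5,11), (8,4)} (total capacity 17)

augment #1: 3→11→6 push 6
augment #2: 3→5→11→6 push 7
augment #3: 3→8→4→6 push 1
augment #4: 3→5→11→4→6 push 3
max flow = 17; residual-reachable set from 3 gives S-side
cut edges (S→T): {(3,11), (5,11), (8,4)} total cap 17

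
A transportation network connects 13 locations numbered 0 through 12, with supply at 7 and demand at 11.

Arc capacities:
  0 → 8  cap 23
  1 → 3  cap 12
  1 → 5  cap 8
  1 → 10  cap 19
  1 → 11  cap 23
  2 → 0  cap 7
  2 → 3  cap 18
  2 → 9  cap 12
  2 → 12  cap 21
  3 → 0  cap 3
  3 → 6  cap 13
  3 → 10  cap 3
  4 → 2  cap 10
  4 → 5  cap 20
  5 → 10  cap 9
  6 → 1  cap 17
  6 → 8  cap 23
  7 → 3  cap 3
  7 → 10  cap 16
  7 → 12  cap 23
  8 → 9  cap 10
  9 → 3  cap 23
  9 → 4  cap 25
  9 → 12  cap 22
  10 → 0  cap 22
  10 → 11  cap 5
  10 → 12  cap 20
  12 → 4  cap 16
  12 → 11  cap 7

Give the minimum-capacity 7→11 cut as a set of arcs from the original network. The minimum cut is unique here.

augment #1: 7→10→11 push 5
augment #2: 7→12→11 push 7
augment #3: 7→3→6→1→11 push 3
augment #4: 7→12→4→2→3→6→1→11 push 10
max flow = 25; residual-reachable set from 7 gives S-side
cut edges (S→T): {(3,6), (10,11), (12,11)} total cap 25

Min-cut arcs: {(3,6), (10,11), (12,11)} (total capacity 25)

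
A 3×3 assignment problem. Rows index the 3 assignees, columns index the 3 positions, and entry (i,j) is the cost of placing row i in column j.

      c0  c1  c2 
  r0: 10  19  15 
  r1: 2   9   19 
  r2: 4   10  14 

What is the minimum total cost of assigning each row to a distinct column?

optimal assignment: row0→col2 (cost 15), row1→col0 (cost 2), row2→col1 (cost 10)
total = 15 + 2 + 10 = 27

Minimum assignment cost: 27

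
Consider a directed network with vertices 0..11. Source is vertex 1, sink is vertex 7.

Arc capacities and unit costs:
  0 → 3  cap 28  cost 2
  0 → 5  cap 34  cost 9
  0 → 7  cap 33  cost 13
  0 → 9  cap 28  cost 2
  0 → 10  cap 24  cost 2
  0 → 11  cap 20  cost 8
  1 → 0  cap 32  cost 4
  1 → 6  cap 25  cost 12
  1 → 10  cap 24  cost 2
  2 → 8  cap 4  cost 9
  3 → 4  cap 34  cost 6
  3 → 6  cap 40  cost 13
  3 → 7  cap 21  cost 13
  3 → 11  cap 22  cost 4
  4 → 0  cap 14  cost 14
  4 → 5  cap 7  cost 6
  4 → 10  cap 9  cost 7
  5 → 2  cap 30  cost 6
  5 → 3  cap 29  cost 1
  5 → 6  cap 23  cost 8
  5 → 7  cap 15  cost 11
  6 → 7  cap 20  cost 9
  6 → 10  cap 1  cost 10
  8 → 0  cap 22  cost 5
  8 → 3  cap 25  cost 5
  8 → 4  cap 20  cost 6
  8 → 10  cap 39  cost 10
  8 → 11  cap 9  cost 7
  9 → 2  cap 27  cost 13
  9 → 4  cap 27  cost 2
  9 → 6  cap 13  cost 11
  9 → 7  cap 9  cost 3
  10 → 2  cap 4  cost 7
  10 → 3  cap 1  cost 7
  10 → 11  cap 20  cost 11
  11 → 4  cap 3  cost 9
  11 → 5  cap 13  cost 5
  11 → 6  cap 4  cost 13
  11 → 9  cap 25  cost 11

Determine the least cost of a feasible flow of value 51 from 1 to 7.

Minimum cost for 51 units: 871

shortest-cost path #1: 1→0→9→7 push 9 @ unit cost 9 (adds 81)
shortest-cost path #2: 1→0→7 push 23 @ unit cost 17 (adds 391)
shortest-cost path #3: 1→6→7 push 19 @ unit cost 21 (adds 399)
total cost = 871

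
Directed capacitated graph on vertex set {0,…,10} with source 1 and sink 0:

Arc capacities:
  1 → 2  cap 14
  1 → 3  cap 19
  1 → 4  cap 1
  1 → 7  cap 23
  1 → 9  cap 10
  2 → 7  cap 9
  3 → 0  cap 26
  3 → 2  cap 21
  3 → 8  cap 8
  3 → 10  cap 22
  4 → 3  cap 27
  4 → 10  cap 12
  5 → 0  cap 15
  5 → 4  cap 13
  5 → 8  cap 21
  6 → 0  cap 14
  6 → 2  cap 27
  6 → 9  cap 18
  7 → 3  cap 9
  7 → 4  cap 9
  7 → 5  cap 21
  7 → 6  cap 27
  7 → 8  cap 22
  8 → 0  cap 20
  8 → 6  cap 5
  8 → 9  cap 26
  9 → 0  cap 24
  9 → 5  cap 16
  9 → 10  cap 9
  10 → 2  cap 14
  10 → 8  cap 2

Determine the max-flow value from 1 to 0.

Maximum flow value: 62

augment #1: 1→3→0 bottleneck 19, total now 19
augment #2: 1→9→0 bottleneck 10, total now 29
augment #3: 1→4→3→0 bottleneck 1, total now 30
augment #4: 1→7→3→0 bottleneck 6, total now 36
augment #5: 1→7→5→0 bottleneck 15, total now 51
augment #6: 1→7→6→0 bottleneck 2, total now 53
augment #7: 1→2→7→6→0 bottleneck 9, total now 62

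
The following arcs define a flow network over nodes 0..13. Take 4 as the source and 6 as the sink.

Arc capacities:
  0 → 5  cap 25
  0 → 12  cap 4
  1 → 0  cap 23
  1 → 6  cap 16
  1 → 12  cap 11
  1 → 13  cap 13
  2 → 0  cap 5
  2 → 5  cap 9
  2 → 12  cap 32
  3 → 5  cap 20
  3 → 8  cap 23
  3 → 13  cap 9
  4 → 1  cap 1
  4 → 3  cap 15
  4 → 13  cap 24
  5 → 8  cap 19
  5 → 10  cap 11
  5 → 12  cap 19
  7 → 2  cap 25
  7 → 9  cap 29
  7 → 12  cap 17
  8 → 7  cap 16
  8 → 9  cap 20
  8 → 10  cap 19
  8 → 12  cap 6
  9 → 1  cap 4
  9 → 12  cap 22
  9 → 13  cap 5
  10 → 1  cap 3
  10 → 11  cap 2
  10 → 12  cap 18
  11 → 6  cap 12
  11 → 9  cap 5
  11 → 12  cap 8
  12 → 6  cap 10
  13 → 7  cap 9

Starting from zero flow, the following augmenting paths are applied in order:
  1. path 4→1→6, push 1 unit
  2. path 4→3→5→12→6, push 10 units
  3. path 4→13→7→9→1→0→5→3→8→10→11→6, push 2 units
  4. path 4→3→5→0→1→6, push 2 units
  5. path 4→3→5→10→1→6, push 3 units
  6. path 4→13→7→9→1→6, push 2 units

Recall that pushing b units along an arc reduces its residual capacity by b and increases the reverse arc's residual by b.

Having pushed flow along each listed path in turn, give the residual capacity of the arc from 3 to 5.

Residual capacity of (3,5): 7

after path 1 (4→1→6, push 1): res(3,5)=20
after path 2 (4→3→5→12→6, push 10): res(3,5)=10
after path 3 (4→13→7→9→1→0→5→3→8→10→11→6, push 2): res(3,5)=12
after path 4 (4→3→5→0→1→6, push 2): res(3,5)=10
after path 5 (4→3→5→10→1→6, push 3): res(3,5)=7
after path 6 (4→13→7→9→1→6, push 2): res(3,5)=7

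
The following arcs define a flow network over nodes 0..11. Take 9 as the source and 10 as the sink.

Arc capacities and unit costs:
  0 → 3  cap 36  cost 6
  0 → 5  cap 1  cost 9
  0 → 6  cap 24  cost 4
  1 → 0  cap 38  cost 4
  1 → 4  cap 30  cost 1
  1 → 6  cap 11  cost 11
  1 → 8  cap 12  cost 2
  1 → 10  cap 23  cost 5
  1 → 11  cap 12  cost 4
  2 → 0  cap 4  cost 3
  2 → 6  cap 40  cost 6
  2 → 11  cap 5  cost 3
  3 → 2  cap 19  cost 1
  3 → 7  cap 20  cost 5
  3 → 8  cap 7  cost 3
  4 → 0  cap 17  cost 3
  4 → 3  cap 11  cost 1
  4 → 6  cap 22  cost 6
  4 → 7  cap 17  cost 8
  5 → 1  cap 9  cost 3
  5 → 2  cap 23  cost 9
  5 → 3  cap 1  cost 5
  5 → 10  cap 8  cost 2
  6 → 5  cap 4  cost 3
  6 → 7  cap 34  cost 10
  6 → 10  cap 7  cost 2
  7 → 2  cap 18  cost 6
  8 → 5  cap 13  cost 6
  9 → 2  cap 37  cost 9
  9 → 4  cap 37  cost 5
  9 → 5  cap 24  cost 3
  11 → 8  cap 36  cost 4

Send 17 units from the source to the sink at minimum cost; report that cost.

shortest-cost path #1: 9→5→10 push 8 @ unit cost 5 (adds 40)
shortest-cost path #2: 9→5→1→10 push 9 @ unit cost 11 (adds 99)
total cost = 139

Minimum cost for 17 units: 139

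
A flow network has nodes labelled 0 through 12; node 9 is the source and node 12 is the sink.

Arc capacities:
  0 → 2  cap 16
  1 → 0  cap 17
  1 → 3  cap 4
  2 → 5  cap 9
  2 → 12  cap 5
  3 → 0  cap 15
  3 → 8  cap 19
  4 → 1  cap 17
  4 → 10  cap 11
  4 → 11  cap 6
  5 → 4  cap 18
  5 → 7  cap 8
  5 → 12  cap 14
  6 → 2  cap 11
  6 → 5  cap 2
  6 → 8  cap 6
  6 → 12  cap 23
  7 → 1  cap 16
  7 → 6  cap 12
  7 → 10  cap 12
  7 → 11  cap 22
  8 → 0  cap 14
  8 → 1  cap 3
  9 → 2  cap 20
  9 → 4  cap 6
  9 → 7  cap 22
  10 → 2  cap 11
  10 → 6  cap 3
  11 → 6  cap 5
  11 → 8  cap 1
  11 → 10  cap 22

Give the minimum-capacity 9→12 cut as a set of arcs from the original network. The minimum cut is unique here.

augment #1: 9→2→12 push 5
augment #2: 9→2→5→12 push 9
augment #3: 9→7→6→12 push 12
augment #4: 9→4→10→6→12 push 3
augment #5: 9→4→11→6→12 push 3
augment #6: 9→7→11→6→12 push 2
max flow = 34; residual-reachable set from 9 gives S-side
cut edges (S→T): {(2,5), (2,12), (7,6), (10,6), (11,6)} total cap 34

Min-cut arcs: {(2,5), (2,12), (7,6), (10,6), (11,6)} (total capacity 34)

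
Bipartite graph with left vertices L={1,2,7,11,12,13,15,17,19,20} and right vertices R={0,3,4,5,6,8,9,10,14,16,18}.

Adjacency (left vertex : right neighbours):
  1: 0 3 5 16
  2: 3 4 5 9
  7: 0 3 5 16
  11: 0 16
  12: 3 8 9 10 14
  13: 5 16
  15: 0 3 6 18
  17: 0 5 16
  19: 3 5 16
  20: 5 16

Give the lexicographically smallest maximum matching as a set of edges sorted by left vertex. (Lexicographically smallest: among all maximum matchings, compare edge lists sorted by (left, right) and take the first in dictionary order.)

Lex-smallest maximum matching: {(1,0), (2,4), (7,3), (11,16), (12,8), (13,5), (15,6)}

|M| = 7 (so the lex-smallest maximum matching has 7 edges)
process left vertices in ascending order; for each, take the smallest-labelled available neighbour that still permits 7 edges overall, or leave it unmatched if none does
lex-smallest matching: {1-0, 2-4, 7-3, 11-16, 12-8, 13-5, 15-6}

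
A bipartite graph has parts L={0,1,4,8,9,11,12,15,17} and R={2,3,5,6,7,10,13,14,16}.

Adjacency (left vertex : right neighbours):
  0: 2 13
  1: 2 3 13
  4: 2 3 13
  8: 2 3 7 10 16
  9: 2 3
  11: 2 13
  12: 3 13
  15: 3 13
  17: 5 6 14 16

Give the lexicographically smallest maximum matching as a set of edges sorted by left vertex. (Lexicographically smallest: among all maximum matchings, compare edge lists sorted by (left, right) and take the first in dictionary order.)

Lex-smallest maximum matching: {(0,2), (1,3), (4,13), (8,7), (17,5)}

|M| = 5 (so the lex-smallest maximum matching has 5 edges)
process left vertices in ascending order; for each, take the smallest-labelled available neighbour that still permits 5 edges overall, or leave it unmatched if none does
lex-smallest matching: {0-2, 1-3, 4-13, 8-7, 17-5}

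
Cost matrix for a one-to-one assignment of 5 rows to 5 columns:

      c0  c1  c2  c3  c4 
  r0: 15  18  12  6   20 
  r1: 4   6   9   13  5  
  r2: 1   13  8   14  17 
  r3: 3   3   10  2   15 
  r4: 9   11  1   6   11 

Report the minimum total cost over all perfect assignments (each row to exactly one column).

optimal assignment: row0→col3 (cost 6), row1→col4 (cost 5), row2→col0 (cost 1), row3→col1 (cost 3), row4→col2 (cost 1)
total = 6 + 5 + 1 + 3 + 1 = 16

Minimum assignment cost: 16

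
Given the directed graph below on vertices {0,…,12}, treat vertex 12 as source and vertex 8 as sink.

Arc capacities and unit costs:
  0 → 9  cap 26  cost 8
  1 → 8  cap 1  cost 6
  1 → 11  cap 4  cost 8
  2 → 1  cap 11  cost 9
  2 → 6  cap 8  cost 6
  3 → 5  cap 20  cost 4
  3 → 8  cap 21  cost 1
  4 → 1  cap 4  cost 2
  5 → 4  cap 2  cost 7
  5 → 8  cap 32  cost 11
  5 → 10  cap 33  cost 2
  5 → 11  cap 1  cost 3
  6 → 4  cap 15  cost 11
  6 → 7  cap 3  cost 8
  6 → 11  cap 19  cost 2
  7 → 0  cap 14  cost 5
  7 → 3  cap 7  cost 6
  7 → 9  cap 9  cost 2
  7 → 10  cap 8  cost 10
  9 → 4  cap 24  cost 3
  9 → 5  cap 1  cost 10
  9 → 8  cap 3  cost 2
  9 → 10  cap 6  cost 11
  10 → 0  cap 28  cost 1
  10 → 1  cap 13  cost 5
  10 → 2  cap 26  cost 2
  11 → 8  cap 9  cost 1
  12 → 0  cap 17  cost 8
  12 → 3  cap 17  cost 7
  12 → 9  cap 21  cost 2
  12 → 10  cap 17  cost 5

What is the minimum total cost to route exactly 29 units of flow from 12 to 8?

Minimum cost for 29 units: 289

shortest-cost path #1: 12→9→8 push 3 @ unit cost 4 (adds 12)
shortest-cost path #2: 12→3→8 push 17 @ unit cost 8 (adds 136)
shortest-cost path #3: 12→9→4→1→8 push 1 @ unit cost 13 (adds 13)
shortest-cost path #4: 12→9→5→11→8 push 1 @ unit cost 16 (adds 16)
shortest-cost path #5: 12→10→2→6→11→8 push 7 @ unit cost 16 (adds 112)
total cost = 289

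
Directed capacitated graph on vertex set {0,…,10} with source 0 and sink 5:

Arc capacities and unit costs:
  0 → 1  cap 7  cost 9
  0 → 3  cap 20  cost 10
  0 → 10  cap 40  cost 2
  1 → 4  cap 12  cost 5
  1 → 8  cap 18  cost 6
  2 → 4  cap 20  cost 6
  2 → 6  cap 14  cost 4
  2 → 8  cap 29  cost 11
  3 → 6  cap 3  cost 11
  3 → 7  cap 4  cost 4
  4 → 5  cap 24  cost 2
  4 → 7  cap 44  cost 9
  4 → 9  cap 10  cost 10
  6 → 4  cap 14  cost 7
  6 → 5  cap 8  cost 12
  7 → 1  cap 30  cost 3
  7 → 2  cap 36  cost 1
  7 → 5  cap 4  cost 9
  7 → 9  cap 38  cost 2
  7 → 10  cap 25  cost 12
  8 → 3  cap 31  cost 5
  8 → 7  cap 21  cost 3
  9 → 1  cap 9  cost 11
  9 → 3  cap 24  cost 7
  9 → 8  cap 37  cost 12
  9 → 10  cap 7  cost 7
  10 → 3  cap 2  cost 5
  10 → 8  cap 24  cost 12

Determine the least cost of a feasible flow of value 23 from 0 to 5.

shortest-cost path #1: 0→1→4→5 push 7 @ unit cost 16 (adds 112)
shortest-cost path #2: 0→10→3→7→5 push 2 @ unit cost 20 (adds 40)
shortest-cost path #3: 0→3→7→5 push 2 @ unit cost 23 (adds 46)
shortest-cost path #4: 0→10→8→7→2→4→5 push 12 @ unit cost 26 (adds 312)
total cost = 510

Minimum cost for 23 units: 510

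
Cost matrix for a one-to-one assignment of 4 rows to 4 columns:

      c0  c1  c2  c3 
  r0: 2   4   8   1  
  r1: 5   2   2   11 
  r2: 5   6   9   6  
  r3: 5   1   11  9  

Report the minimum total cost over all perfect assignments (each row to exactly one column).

optimal assignment: row0→col3 (cost 1), row1→col2 (cost 2), row2→col0 (cost 5), row3→col1 (cost 1)
total = 1 + 2 + 5 + 1 = 9

Minimum assignment cost: 9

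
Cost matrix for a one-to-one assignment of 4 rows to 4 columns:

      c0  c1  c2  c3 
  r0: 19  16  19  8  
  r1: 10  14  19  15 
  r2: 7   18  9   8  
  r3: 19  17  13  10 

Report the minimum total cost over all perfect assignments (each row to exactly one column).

optimal assignment: row0→col3 (cost 8), row1→col1 (cost 14), row2→col0 (cost 7), row3→col2 (cost 13)
total = 8 + 14 + 7 + 13 = 42

Minimum assignment cost: 42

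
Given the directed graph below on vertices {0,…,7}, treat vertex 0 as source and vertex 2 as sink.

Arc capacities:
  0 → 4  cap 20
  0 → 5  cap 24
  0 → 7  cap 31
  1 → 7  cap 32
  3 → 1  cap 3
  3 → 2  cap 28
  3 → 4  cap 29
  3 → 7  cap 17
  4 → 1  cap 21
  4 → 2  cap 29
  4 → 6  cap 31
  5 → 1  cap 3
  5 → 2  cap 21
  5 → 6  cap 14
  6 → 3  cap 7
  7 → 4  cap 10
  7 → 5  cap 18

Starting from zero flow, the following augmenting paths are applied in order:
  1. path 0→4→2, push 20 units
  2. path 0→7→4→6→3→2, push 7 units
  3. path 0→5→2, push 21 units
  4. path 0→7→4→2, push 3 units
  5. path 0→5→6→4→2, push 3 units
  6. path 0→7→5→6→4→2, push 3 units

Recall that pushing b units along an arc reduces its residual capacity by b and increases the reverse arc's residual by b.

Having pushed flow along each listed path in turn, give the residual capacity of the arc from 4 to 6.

after path 1 (0→4→2, push 20): res(4,6)=31
after path 2 (0→7→4→6→3→2, push 7): res(4,6)=24
after path 3 (0→5→2, push 21): res(4,6)=24
after path 4 (0→7→4→2, push 3): res(4,6)=24
after path 5 (0→5→6→4→2, push 3): res(4,6)=27
after path 6 (0→7→5→6→4→2, push 3): res(4,6)=30

Residual capacity of (4,6): 30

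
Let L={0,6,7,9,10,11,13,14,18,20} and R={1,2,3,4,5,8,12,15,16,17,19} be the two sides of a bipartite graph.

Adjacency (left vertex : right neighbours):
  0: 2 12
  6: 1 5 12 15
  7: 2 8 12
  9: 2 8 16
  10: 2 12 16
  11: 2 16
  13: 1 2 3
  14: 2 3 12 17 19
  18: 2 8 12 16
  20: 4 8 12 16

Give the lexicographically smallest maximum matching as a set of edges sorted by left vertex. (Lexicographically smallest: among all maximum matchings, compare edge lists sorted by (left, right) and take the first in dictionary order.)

Lex-smallest maximum matching: {(0,2), (6,1), (7,8), (9,16), (10,12), (13,3), (14,17), (20,4)}

|M| = 8 (so the lex-smallest maximum matching has 8 edges)
process left vertices in ascending order; for each, take the smallest-labelled available neighbour that still permits 8 edges overall, or leave it unmatched if none does
lex-smallest matching: {0-2, 6-1, 7-8, 9-16, 10-12, 13-3, 14-17, 20-4}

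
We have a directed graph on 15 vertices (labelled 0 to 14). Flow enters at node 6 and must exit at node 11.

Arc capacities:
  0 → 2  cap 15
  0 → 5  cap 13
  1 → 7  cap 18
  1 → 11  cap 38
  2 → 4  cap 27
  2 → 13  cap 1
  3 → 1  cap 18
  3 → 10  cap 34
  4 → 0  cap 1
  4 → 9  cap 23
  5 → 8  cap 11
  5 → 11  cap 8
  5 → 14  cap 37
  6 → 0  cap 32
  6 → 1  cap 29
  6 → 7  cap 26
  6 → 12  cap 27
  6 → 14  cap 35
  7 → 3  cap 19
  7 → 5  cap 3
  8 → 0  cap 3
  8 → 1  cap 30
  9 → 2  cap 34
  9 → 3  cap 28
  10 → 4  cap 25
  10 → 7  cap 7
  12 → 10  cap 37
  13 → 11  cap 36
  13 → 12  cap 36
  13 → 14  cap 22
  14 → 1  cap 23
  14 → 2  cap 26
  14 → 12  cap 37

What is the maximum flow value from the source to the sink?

Maximum flow value: 47

augment #1: 6→1→11 bottleneck 29, total now 29
augment #2: 6→0→5→11 bottleneck 8, total now 37
augment #3: 6→14→1→11 bottleneck 9, total now 46
augment #4: 6→0→2→13→11 bottleneck 1, total now 47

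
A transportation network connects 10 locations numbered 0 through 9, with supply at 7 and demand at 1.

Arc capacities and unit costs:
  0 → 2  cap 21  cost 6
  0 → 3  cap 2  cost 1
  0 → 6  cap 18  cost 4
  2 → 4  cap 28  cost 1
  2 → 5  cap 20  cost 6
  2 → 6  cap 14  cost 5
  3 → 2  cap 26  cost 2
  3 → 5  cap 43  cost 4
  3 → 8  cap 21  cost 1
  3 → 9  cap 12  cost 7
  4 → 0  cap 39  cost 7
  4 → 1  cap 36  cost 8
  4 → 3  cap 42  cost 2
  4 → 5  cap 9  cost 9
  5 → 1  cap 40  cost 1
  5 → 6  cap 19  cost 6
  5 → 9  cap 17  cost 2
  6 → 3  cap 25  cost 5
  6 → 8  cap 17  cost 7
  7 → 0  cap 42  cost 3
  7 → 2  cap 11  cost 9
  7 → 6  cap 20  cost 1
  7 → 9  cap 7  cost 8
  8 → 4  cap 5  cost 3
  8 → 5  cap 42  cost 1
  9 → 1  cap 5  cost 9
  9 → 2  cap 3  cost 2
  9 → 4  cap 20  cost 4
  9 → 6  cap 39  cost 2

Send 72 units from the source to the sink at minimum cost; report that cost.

Minimum cost for 72 units: 1054

shortest-cost path #1: 7→0→3→8→5→1 push 2 @ unit cost 7 (adds 14)
shortest-cost path #2: 7→6→3→8→5→1 push 19 @ unit cost 9 (adds 171)
shortest-cost path #3: 7→6→8→5→1 push 1 @ unit cost 10 (adds 10)
shortest-cost path #4: 7→2→5→1 push 11 @ unit cost 16 (adds 176)
shortest-cost path #5: 7→0→2→5→1 push 7 @ unit cost 16 (adds 112)
shortest-cost path #6: 7→9→1 push 5 @ unit cost 17 (adds 85)
shortest-cost path #7: 7→0→2→4→1 push 14 @ unit cost 18 (adds 252)
shortest-cost path #8: 7→0→6→8→5→2→4→1 push 13 @ unit cost 18 (adds 234)
total cost = 1054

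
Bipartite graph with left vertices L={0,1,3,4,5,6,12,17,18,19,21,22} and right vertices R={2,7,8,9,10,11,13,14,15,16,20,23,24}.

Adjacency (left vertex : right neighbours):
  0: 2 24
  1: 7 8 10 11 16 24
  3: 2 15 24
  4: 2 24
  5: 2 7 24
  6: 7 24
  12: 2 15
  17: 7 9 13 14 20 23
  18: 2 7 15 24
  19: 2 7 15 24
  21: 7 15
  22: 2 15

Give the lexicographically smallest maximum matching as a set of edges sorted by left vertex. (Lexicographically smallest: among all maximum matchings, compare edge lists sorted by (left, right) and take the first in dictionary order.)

Lex-smallest maximum matching: {(0,2), (1,8), (3,15), (4,24), (5,7), (17,9)}

|M| = 6 (so the lex-smallest maximum matching has 6 edges)
process left vertices in ascending order; for each, take the smallest-labelled available neighbour that still permits 6 edges overall, or leave it unmatched if none does
lex-smallest matching: {0-2, 1-8, 3-15, 4-24, 5-7, 17-9}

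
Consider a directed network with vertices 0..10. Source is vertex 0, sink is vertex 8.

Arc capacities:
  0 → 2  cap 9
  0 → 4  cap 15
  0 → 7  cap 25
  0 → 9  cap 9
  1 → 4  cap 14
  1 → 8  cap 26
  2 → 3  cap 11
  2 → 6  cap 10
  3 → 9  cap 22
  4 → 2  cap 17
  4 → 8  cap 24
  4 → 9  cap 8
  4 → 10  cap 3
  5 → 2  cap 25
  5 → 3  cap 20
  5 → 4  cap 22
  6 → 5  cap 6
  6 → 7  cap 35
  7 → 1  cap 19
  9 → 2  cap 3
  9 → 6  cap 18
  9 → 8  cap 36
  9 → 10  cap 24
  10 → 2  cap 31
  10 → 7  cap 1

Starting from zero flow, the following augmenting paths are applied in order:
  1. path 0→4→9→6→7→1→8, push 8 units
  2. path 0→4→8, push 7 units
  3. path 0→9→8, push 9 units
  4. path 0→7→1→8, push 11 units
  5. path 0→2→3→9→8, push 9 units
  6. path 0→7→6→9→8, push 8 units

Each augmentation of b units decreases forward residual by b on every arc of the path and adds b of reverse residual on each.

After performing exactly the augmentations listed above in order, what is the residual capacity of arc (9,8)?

Residual capacity of (9,8): 10

after path 1 (0→4→9→6→7→1→8, push 8): res(9,8)=36
after path 2 (0→4→8, push 7): res(9,8)=36
after path 3 (0→9→8, push 9): res(9,8)=27
after path 4 (0→7→1→8, push 11): res(9,8)=27
after path 5 (0→2→3→9→8, push 9): res(9,8)=18
after path 6 (0→7→6→9→8, push 8): res(9,8)=10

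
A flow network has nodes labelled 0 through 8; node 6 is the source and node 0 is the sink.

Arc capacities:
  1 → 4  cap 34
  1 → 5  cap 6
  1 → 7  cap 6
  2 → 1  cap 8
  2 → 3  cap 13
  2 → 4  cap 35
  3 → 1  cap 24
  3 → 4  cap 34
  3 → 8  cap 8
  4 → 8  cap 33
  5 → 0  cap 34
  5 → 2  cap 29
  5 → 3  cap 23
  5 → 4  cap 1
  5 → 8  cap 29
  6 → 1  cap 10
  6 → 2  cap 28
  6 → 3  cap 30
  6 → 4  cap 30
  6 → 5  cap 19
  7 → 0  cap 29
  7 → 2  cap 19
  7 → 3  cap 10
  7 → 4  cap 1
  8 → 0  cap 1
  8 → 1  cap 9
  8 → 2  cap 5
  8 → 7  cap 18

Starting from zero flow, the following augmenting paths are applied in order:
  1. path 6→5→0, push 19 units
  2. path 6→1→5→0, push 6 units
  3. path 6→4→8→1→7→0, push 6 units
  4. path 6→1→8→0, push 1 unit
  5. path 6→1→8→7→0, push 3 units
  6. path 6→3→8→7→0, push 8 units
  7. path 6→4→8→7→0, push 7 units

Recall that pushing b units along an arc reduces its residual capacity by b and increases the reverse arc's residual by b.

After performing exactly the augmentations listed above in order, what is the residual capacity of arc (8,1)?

after path 1 (6→5→0, push 19): res(8,1)=9
after path 2 (6→1→5→0, push 6): res(8,1)=9
after path 3 (6→4→8→1→7→0, push 6): res(8,1)=3
after path 4 (6→1→8→0, push 1): res(8,1)=4
after path 5 (6→1→8→7→0, push 3): res(8,1)=7
after path 6 (6→3→8→7→0, push 8): res(8,1)=7
after path 7 (6→4→8→7→0, push 7): res(8,1)=7

Residual capacity of (8,1): 7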